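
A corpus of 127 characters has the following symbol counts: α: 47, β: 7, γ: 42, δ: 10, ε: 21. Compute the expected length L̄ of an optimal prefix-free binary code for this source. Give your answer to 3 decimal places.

Probabilities are the counts divided by 127.
Repeatedly combine the two least-probable nodes; the expected code length is the sum of the merged weights.
merge 7/127 + 10/127 → 17/127
merge 17/127 + 21/127 → 38/127
merge 38/127 + 42/127 → 80/127
merge 47/127 + 80/127 → 1
L = 17/127 + 38/127 + 80/127 + 1 = 262/127 ≈ 2.063 bits/symbol.

2.063 bits/symbol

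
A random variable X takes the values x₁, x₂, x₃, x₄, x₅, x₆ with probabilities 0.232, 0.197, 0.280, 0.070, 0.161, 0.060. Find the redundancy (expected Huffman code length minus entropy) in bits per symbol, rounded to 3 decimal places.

Entropy H = −Σ p log₂ p ≈ 2.4012 bits.
Huffman merges: 3/50+7/100→13/100; 13/100+161/1000→291/1000; 197/1000+29/125→429/1000; 7/25+291/1000→571/1000; 429/1000+571/1000→1. L = 2421/1000 ≈ 2.4210.
L − H = 2.4210 − 2.4012 = 0.020 bits.

0.020 bits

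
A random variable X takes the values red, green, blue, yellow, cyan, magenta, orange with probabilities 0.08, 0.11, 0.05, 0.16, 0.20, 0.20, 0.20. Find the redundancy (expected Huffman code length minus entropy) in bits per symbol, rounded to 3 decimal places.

0.056 bits

Entropy H = −Σ p log₂ p ≈ 2.6741 bits.
Huffman merges: 1/20+2/25→13/100; 11/100+13/100→6/25; 4/25+1/5→9/25; 1/5+1/5→2/5; 6/25+9/25→3/5; 2/5+3/5→1. L = 273/100 ≈ 2.7300.
L − H = 2.7300 − 2.6741 = 0.056 bits.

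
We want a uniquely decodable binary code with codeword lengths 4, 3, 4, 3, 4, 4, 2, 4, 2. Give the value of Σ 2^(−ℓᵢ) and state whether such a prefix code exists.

1.0625; no

With common denominator 2^4 = 16: Σ 2^(−ℓᵢ) = 1/16 + 2/16 + 1/16 + 2/16 + 1/16 + 1/16 + 4/16 + 1/16 + 4/16 = 17/16 = 1.0625.
Kraft's inequality requires Σ ≤ 1; here Σ = 1.0625 > 1, so no such prefix code exists.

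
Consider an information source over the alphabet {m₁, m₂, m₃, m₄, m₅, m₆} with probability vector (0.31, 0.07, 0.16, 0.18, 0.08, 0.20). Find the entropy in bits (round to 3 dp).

2.417 bits

H = −Σ pᵢ log₂ pᵢ.
−0.31·log₂(0.31) = 0.5238
−0.07·log₂(0.07) = 0.2686
−0.16·log₂(0.16) = 0.4230
−0.18·log₂(0.18) = 0.4453
−0.08·log₂(0.08) = 0.2915
−0.20·log₂(0.20) = 0.4644
Sum ≈ 2.4166 → 2.417 bits.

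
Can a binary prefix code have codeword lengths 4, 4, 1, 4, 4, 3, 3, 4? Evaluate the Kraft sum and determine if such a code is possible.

1.0625; no

With common denominator 2^4 = 16: Σ 2^(−ℓᵢ) = 1/16 + 1/16 + 8/16 + 1/16 + 1/16 + 2/16 + 2/16 + 1/16 = 17/16 = 1.0625.
Kraft's inequality requires Σ ≤ 1; here Σ = 1.0625 > 1, so no such prefix code exists.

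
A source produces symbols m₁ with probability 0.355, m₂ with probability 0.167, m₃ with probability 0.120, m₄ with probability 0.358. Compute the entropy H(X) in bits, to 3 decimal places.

1.859 bits

H = −Σ pᵢ log₂ pᵢ.
−0.355·log₂(0.355) = 0.5304
−0.167·log₂(0.167) = 0.4312
−0.120·log₂(0.120) = 0.3671
−0.358·log₂(0.358) = 0.5305
Sum ≈ 1.8592 → 1.859 bits.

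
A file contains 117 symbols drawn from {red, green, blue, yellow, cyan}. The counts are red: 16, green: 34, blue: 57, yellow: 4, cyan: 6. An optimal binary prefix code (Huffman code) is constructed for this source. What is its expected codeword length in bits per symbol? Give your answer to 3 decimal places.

Probabilities are the counts divided by 117.
Repeatedly combine the two least-probable nodes; the expected code length is the sum of the merged weights.
merge 4/117 + 2/39 → 10/117
merge 10/117 + 16/117 → 2/9
merge 2/9 + 34/117 → 20/39
merge 19/39 + 20/39 → 1
L = 10/117 + 2/9 + 20/39 + 1 = 71/39 ≈ 1.821 bits/symbol.

1.821 bits/symbol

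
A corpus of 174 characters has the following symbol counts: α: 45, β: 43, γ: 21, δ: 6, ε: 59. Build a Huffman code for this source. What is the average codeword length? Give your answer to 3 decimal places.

2.155 bits/symbol

Probabilities are the counts divided by 174.
Repeatedly combine the two least-probable nodes; the expected code length is the sum of the merged weights.
merge 1/29 + 7/58 → 9/58
merge 9/58 + 43/174 → 35/87
merge 15/58 + 59/174 → 52/87
merge 35/87 + 52/87 → 1
L = 9/58 + 35/87 + 52/87 + 1 = 125/58 ≈ 2.155 bits/symbol.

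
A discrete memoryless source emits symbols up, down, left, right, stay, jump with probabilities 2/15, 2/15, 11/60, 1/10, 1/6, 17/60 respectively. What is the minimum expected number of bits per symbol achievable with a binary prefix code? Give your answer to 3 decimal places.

2.533 bits/symbol

Repeatedly combine the two least-probable nodes; the expected code length is the sum of the merged weights.
merge 1/10 + 2/15 → 7/30
merge 2/15 + 1/6 → 3/10
merge 11/60 + 7/30 → 5/12
merge 17/60 + 3/10 → 7/12
merge 5/12 + 7/12 → 1
L = 7/30 + 3/10 + 5/12 + 7/12 + 1 = 38/15 ≈ 2.533 bits/symbol.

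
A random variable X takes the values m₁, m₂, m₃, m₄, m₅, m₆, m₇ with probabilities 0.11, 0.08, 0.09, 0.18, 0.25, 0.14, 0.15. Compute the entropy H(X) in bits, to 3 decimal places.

H = −Σ pᵢ log₂ pᵢ.
−0.11·log₂(0.11) = 0.3503
−0.08·log₂(0.08) = 0.2915
−0.09·log₂(0.09) = 0.3127
−0.18·log₂(0.18) = 0.4453
−0.25·log₂(0.25) = 0.5000
−0.14·log₂(0.14) = 0.3971
−0.15·log₂(0.15) = 0.4105
Sum ≈ 2.7074 → 2.707 bits.

2.707 bits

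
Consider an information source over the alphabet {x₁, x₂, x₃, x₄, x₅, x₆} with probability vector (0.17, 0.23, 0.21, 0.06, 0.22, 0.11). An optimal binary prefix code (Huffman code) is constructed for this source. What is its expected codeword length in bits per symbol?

Repeatedly combine the two least-probable nodes; the expected code length is the sum of the merged weights.
merge 3/50 + 11/100 → 17/100
merge 17/100 + 17/100 → 17/50
merge 21/100 + 11/50 → 43/100
merge 23/100 + 17/50 → 57/100
merge 43/100 + 57/100 → 1
L = 17/100 + 17/50 + 43/100 + 57/100 + 1 = 251/100 = 2.51 bits/symbol.

2.51 bits/symbol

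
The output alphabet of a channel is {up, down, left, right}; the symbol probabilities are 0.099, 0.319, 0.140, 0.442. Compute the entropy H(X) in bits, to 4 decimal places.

1.7739 bits

H = −Σ pᵢ log₂ pᵢ.
−0.099·log₂(0.099) = 0.3303
−0.319·log₂(0.319) = 0.5258
−0.140·log₂(0.140) = 0.3971
−0.442·log₂(0.442) = 0.5206
Sum ≈ 1.7739 → 1.7739 bits.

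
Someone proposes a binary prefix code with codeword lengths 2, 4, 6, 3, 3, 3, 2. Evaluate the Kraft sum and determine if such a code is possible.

0.953125; yes

With common denominator 2^6 = 64: Σ 2^(−ℓᵢ) = 16/64 + 4/64 + 1/64 + 8/64 + 8/64 + 8/64 + 16/64 = 61/64 = 0.953125.
Kraft's inequality requires Σ ≤ 1; here Σ = 0.953125 ≤ 1, so such a prefix code exists.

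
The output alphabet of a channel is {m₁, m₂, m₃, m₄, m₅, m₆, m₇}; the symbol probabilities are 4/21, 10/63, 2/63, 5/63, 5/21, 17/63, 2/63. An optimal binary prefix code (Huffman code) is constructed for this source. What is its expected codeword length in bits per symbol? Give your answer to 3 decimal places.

2.508 bits/symbol

Repeatedly combine the two least-probable nodes; the expected code length is the sum of the merged weights.
merge 2/63 + 2/63 → 4/63
merge 4/63 + 5/63 → 1/7
merge 1/7 + 10/63 → 19/63
merge 4/21 + 5/21 → 3/7
merge 17/63 + 19/63 → 4/7
merge 3/7 + 4/7 → 1
L = 4/63 + 1/7 + 19/63 + 3/7 + 4/7 + 1 = 158/63 ≈ 2.508 bits/symbol.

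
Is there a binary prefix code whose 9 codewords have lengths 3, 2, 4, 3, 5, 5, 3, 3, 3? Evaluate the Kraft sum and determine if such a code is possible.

1; yes

With common denominator 2^5 = 32: Σ 2^(−ℓᵢ) = 4/32 + 8/32 + 2/32 + 4/32 + 1/32 + 1/32 + 4/32 + 4/32 + 4/32 = 32/32 = 1.
Kraft's inequality requires Σ ≤ 1; here Σ = 1 ≤ 1, so such a prefix code exists.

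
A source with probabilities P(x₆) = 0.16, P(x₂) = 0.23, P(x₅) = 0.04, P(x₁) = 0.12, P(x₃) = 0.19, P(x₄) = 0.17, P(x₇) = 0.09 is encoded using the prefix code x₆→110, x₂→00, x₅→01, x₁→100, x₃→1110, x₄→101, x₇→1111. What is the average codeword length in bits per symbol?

L̄ = Σ pᵢ·ℓᵢ = 0.16·3 + 0.23·2 + 0.04·2 + 0.12·3 + 0.19·4 + 0.17·3 + 0.09·4 = 3.01 bits/symbol.

3.01 bits/symbol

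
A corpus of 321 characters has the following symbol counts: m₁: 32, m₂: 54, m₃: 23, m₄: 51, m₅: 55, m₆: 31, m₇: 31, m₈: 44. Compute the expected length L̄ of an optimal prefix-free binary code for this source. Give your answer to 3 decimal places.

2.997 bits/symbol

Probabilities are the counts divided by 321.
Repeatedly combine the two least-probable nodes; the expected code length is the sum of the merged weights.
merge 23/321 + 31/321 → 18/107
merge 31/321 + 32/321 → 21/107
merge 44/321 + 17/107 → 95/321
merge 18/107 + 18/107 → 36/107
merge 55/321 + 21/107 → 118/321
merge 95/321 + 36/107 → 203/321
merge 118/321 + 203/321 → 1
L = 18/107 + 21/107 + 95/321 + 36/107 + 118/321 + 203/321 + 1 = 962/321 ≈ 2.997 bits/symbol.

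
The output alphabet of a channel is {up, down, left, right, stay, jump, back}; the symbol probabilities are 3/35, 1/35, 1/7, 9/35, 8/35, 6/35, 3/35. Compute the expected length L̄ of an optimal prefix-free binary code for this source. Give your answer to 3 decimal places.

Repeatedly combine the two least-probable nodes; the expected code length is the sum of the merged weights.
merge 1/35 + 3/35 → 4/35
merge 3/35 + 4/35 → 1/5
merge 1/7 + 6/35 → 11/35
merge 1/5 + 8/35 → 3/7
merge 9/35 + 11/35 → 4/7
merge 3/7 + 4/7 → 1
L = 4/35 + 1/5 + 11/35 + 3/7 + 4/7 + 1 = 92/35 ≈ 2.629 bits/symbol.

2.629 bits/symbol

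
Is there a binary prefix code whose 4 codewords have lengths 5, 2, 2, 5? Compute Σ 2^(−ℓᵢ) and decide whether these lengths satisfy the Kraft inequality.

With common denominator 2^5 = 32: Σ 2^(−ℓᵢ) = 1/32 + 8/32 + 8/32 + 1/32 = 18/32 = 0.5625.
Kraft's inequality requires Σ ≤ 1; here Σ = 0.5625 ≤ 1, so such a prefix code exists.

0.5625; yes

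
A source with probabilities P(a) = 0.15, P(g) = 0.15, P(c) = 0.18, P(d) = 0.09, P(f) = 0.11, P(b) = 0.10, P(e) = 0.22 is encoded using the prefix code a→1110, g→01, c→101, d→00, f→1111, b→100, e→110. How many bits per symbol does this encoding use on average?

3.02 bits/symbol

L̄ = Σ pᵢ·ℓᵢ = 0.15·4 + 0.15·2 + 0.18·3 + 0.09·2 + 0.11·4 + 0.10·3 + 0.22·3 = 3.02 bits/symbol.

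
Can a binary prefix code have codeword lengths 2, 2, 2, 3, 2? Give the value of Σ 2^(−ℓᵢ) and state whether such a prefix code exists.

1.125; no

With common denominator 2^3 = 8: Σ 2^(−ℓᵢ) = 2/8 + 2/8 + 2/8 + 1/8 + 2/8 = 9/8 = 1.125.
Kraft's inequality requires Σ ≤ 1; here Σ = 1.125 > 1, so no such prefix code exists.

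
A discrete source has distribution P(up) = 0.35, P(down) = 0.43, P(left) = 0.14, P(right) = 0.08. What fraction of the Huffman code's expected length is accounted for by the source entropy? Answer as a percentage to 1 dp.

Entropy H = −Σ p log₂ p ≈ 1.7423 bits.
Huffman merges: 2/25+7/50→11/50; 11/50+7/20→57/100; 43/100+57/100→1. L = 179/100 ≈ 1.7900.
Efficiency = H/L = 1.7423/1.7900 = 97.3%.

97.3%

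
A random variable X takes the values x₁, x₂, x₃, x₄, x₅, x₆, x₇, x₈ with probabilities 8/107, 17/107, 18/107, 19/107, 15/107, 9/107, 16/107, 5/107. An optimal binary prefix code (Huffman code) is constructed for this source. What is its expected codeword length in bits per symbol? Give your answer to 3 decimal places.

Repeatedly combine the two least-probable nodes; the expected code length is the sum of the merged weights.
merge 5/107 + 8/107 → 13/107
merge 9/107 + 13/107 → 22/107
merge 15/107 + 16/107 → 31/107
merge 17/107 + 18/107 → 35/107
merge 19/107 + 22/107 → 41/107
merge 31/107 + 35/107 → 66/107
merge 41/107 + 66/107 → 1
L = 13/107 + 22/107 + 31/107 + 35/107 + 41/107 + 66/107 + 1 = 315/107 ≈ 2.944 bits/symbol.

2.944 bits/symbol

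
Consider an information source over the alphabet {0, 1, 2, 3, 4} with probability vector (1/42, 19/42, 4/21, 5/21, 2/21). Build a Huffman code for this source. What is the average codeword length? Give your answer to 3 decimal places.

1.976 bits/symbol

Repeatedly combine the two least-probable nodes; the expected code length is the sum of the merged weights.
merge 1/42 + 2/21 → 5/42
merge 5/42 + 4/21 → 13/42
merge 5/21 + 13/42 → 23/42
merge 19/42 + 23/42 → 1
L = 5/42 + 13/42 + 23/42 + 1 = 83/42 ≈ 1.976 bits/symbol.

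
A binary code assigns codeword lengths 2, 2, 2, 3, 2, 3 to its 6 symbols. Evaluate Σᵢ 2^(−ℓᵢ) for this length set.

With common denominator 2^3 = 8: Σ 2^(−ℓᵢ) = 2/8 + 2/8 + 2/8 + 1/8 + 2/8 + 1/8 = 10/8 = 1.25.

1.25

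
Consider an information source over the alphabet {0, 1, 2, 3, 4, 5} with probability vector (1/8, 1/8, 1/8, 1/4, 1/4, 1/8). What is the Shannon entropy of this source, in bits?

2.5 bits

Each probability is a power of 1/2, so log₂(1/p) is an integer.
H = Σ p·log₂(1/p) = 1/8·3 + 1/8·3 + 1/8·3 + 1/4·2 + 1/4·2 + 1/8·3 = 2.5 bits.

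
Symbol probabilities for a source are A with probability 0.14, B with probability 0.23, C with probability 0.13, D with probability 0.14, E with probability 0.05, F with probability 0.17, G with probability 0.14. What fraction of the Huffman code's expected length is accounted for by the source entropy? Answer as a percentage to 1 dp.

Entropy H = −Σ p log₂ p ≈ 2.7123 bits.
Huffman merges: 1/20+13/100→9/50; 7/50+7/50→7/25; 7/50+17/100→31/100; 9/50+23/100→41/100; 7/25+31/100→59/100; 41/100+59/100→1. L = 277/100 ≈ 2.7700.
Efficiency = H/L = 2.7123/2.7700 = 97.9%.

97.9%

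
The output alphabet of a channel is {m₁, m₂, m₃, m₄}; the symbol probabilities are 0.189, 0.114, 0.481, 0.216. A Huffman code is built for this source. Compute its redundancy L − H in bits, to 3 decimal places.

Entropy H = −Σ p log₂ p ≈ 1.7969 bits.
Huffman merges: 57/500+189/1000→303/1000; 27/125+303/1000→519/1000; 481/1000+519/1000→1. L = 911/500 ≈ 1.8220.
L − H = 1.8220 − 1.7969 = 0.025 bits.

0.025 bits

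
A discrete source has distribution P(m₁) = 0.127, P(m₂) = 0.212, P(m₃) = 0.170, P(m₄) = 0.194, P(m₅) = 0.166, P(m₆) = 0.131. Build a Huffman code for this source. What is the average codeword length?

Repeatedly combine the two least-probable nodes; the expected code length is the sum of the merged weights.
merge 127/1000 + 131/1000 → 129/500
merge 83/500 + 17/100 → 42/125
merge 97/500 + 53/250 → 203/500
merge 129/500 + 42/125 → 297/500
merge 203/500 + 297/500 → 1
L = 129/500 + 42/125 + 203/500 + 297/500 + 1 = 1297/500 = 2.594 bits/symbol.

2.594 bits/symbol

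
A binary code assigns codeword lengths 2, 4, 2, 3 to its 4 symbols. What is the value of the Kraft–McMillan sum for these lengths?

0.6875

With common denominator 2^4 = 16: Σ 2^(−ℓᵢ) = 4/16 + 1/16 + 4/16 + 2/16 = 11/16 = 0.6875.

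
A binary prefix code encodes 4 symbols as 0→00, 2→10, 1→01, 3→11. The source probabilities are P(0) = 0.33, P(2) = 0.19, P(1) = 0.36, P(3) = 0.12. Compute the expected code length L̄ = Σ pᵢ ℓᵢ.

2 bits/symbol

L̄ = Σ pᵢ·ℓᵢ = 0.33·2 + 0.19·2 + 0.36·2 + 0.12·2 = 2 bits/symbol.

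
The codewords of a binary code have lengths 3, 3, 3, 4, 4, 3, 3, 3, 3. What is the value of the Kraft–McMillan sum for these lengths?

1

With common denominator 2^4 = 16: Σ 2^(−ℓᵢ) = 2/16 + 2/16 + 2/16 + 1/16 + 1/16 + 2/16 + 2/16 + 2/16 + 2/16 = 16/16 = 1.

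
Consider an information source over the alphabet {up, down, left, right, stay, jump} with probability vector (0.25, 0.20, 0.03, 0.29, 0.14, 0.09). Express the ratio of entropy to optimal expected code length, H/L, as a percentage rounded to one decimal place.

98.5%

Entropy H = −Σ p log₂ p ≈ 2.3438 bits.
Huffman merges: 3/100+9/100→3/25; 3/25+7/50→13/50; 1/5+1/4→9/20; 13/50+29/100→11/20; 9/20+11/20→1. L = 119/50 ≈ 2.3800.
Efficiency = H/L = 2.3438/2.3800 = 98.5%.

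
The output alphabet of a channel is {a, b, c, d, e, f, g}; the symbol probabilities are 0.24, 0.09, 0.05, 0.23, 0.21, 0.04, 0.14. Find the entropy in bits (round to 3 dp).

H = −Σ pᵢ log₂ pᵢ.
−0.24·log₂(0.24) = 0.4941
−0.09·log₂(0.09) = 0.3127
−0.05·log₂(0.05) = 0.2161
−0.23·log₂(0.23) = 0.4877
−0.21·log₂(0.21) = 0.4728
−0.04·log₂(0.04) = 0.1858
−0.14·log₂(0.14) = 0.3971
Sum ≈ 2.5662 → 2.566 bits.

2.566 bits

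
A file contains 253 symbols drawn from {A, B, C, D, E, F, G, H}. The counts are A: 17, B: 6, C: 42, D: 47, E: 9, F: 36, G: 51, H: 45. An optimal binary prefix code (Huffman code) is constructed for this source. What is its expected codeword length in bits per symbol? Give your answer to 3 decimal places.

Probabilities are the counts divided by 253.
Repeatedly combine the two least-probable nodes; the expected code length is the sum of the merged weights.
merge 6/253 + 9/253 → 15/253
merge 15/253 + 17/253 → 32/253
merge 32/253 + 36/253 → 68/253
merge 42/253 + 45/253 → 87/253
merge 47/253 + 51/253 → 98/253
merge 68/253 + 87/253 → 155/253
merge 98/253 + 155/253 → 1
L = 15/253 + 32/253 + 68/253 + 87/253 + 98/253 + 155/253 + 1 = 708/253 ≈ 2.798 bits/symbol.

2.798 bits/symbol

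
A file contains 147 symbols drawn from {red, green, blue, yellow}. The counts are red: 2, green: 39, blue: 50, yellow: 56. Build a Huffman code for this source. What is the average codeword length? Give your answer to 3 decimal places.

Probabilities are the counts divided by 147.
Repeatedly combine the two least-probable nodes; the expected code length is the sum of the merged weights.
merge 2/147 + 13/49 → 41/147
merge 41/147 + 50/147 → 13/21
merge 8/21 + 13/21 → 1
L = 41/147 + 13/21 + 1 = 93/49 ≈ 1.898 bits/symbol.

1.898 bits/symbol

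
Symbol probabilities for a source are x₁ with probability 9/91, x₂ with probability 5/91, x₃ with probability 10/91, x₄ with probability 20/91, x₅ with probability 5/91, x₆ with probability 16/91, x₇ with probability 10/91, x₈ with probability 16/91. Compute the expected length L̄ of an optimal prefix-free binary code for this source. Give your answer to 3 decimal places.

2.890 bits/symbol

Repeatedly combine the two least-probable nodes; the expected code length is the sum of the merged weights.
merge 5/91 + 5/91 → 10/91
merge 9/91 + 10/91 → 19/91
merge 10/91 + 10/91 → 20/91
merge 16/91 + 16/91 → 32/91
merge 19/91 + 20/91 → 3/7
merge 20/91 + 32/91 → 4/7
merge 3/7 + 4/7 → 1
L = 10/91 + 19/91 + 20/91 + 32/91 + 3/7 + 4/7 + 1 = 263/91 ≈ 2.890 bits/symbol.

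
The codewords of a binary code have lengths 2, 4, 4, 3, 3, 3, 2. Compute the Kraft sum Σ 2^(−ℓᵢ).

1

With common denominator 2^4 = 16: Σ 2^(−ℓᵢ) = 4/16 + 1/16 + 1/16 + 2/16 + 2/16 + 2/16 + 4/16 = 16/16 = 1.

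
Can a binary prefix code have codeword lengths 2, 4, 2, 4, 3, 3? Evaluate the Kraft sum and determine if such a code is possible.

With common denominator 2^4 = 16: Σ 2^(−ℓᵢ) = 4/16 + 1/16 + 4/16 + 1/16 + 2/16 + 2/16 = 14/16 = 0.875.
Kraft's inequality requires Σ ≤ 1; here Σ = 0.875 ≤ 1, so such a prefix code exists.

0.875; yes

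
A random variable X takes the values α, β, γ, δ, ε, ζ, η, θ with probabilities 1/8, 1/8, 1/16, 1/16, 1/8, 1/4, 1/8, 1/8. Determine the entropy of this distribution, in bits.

Each probability is a power of 1/2, so log₂(1/p) is an integer.
H = Σ p·log₂(1/p) = 1/8·3 + 1/8·3 + 1/16·4 + 1/16·4 + 1/8·3 + 1/4·2 + 1/8·3 + 1/8·3 = 2.875 bits.

2.875 bits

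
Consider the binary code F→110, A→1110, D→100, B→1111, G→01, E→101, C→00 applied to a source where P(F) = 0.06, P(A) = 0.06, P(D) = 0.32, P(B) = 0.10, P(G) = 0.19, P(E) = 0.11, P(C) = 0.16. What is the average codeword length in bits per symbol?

L̄ = Σ pᵢ·ℓᵢ = 0.06·3 + 0.06·4 + 0.32·3 + 0.10·4 + 0.19·2 + 0.11·3 + 0.16·2 = 2.81 bits/symbol.

2.81 bits/symbol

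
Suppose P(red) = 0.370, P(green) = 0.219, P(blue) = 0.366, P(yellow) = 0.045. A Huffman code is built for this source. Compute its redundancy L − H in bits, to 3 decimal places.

Entropy H = −Σ p log₂ p ≈ 1.7426 bits.
Huffman merges: 9/200+219/1000→33/125; 33/125+183/500→63/100; 37/100+63/100→1. L = 947/500 ≈ 1.8940.
L − H = 1.8940 − 1.7426 = 0.151 bits.

0.151 bits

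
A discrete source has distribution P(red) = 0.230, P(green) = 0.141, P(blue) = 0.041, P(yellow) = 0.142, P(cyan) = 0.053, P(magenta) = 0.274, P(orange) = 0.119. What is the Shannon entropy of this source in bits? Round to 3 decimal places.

2.577 bits

H = −Σ pᵢ log₂ pᵢ.
−0.230·log₂(0.230) = 0.4877
−0.141·log₂(0.141) = 0.3985
−0.041·log₂(0.041) = 0.1889
−0.142·log₂(0.142) = 0.3999
−0.053·log₂(0.053) = 0.2246
−0.274·log₂(0.274) = 0.5118
−0.119·log₂(0.119) = 0.3654
Sum ≈ 2.5768 → 2.577 bits.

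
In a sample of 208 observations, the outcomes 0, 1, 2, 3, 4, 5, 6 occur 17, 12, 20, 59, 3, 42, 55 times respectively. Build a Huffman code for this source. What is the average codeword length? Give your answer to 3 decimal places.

Probabilities are the counts divided by 208.
Repeatedly combine the two least-probable nodes; the expected code length is the sum of the merged weights.
merge 3/208 + 3/52 → 15/208
merge 15/208 + 17/208 → 2/13
merge 5/52 + 2/13 → 1/4
merge 21/104 + 1/4 → 47/104
merge 55/208 + 59/208 → 57/104
merge 47/104 + 57/104 → 1
L = 15/208 + 2/13 + 1/4 + 47/104 + 57/104 + 1 = 515/208 ≈ 2.476 bits/symbol.

2.476 bits/symbol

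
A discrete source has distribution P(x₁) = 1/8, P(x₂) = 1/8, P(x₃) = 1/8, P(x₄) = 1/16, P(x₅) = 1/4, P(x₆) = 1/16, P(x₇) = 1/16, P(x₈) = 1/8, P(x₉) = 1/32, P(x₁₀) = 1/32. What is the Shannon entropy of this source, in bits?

3.0625 bits

Each probability is a power of 1/2, so log₂(1/p) is an integer.
H = Σ p·log₂(1/p) = 1/8·3 + 1/8·3 + 1/8·3 + 1/16·4 + 1/4·2 + 1/16·4 + 1/16·4 + 1/8·3 + 1/32·5 + 1/32·5 = 3.0625 bits.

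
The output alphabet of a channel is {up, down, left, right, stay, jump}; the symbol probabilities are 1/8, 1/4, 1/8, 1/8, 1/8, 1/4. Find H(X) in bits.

2.5 bits

Each probability is a power of 1/2, so log₂(1/p) is an integer.
H = Σ p·log₂(1/p) = 1/8·3 + 1/4·2 + 1/8·3 + 1/8·3 + 1/8·3 + 1/4·2 = 2.5 bits.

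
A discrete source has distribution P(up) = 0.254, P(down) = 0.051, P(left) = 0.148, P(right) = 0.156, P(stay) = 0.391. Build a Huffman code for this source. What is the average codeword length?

Repeatedly combine the two least-probable nodes; the expected code length is the sum of the merged weights.
merge 51/1000 + 37/250 → 199/1000
merge 39/250 + 199/1000 → 71/200
merge 127/500 + 71/200 → 609/1000
merge 391/1000 + 609/1000 → 1
L = 199/1000 + 71/200 + 609/1000 + 1 = 2163/1000 = 2.163 bits/symbol.

2.163 bits/symbol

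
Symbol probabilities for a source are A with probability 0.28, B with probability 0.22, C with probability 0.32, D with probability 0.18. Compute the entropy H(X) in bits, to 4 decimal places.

1.9661 bits

H = −Σ pᵢ log₂ pᵢ.
−0.28·log₂(0.28) = 0.5142
−0.22·log₂(0.22) = 0.4806
−0.32·log₂(0.32) = 0.5260
−0.18·log₂(0.18) = 0.4453
Sum ≈ 1.9661 → 1.9661 bits.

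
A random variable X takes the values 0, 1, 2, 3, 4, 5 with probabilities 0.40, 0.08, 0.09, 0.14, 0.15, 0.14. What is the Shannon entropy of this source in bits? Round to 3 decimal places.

H = −Σ pᵢ log₂ pᵢ.
−0.40·log₂(0.40) = 0.5288
−0.08·log₂(0.08) = 0.2915
−0.09·log₂(0.09) = 0.3127
−0.14·log₂(0.14) = 0.3971
−0.15·log₂(0.15) = 0.4105
−0.14·log₂(0.14) = 0.3971
Sum ≈ 2.3377 → 2.338 bits.

2.338 bits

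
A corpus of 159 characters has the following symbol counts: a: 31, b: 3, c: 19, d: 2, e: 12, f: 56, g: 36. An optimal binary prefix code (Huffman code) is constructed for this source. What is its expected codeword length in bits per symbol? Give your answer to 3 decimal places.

Probabilities are the counts divided by 159.
Repeatedly combine the two least-probable nodes; the expected code length is the sum of the merged weights.
merge 2/159 + 1/53 → 5/159
merge 5/159 + 4/53 → 17/159
merge 17/159 + 19/159 → 12/53
merge 31/159 + 12/53 → 67/159
merge 12/53 + 56/159 → 92/159
merge 67/159 + 92/159 → 1
L = 5/159 + 17/159 + 12/53 + 67/159 + 92/159 + 1 = 376/159 ≈ 2.365 bits/symbol.

2.365 bits/symbol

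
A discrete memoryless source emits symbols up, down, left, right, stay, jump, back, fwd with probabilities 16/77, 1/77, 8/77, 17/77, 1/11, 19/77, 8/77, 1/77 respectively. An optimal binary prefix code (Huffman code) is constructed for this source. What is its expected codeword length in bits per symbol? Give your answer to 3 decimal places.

2.675 bits/symbol

Repeatedly combine the two least-probable nodes; the expected code length is the sum of the merged weights.
merge 1/77 + 1/77 → 2/77
merge 2/77 + 1/11 → 9/77
merge 8/77 + 8/77 → 16/77
merge 9/77 + 16/77 → 25/77
merge 16/77 + 17/77 → 3/7
merge 19/77 + 25/77 → 4/7
merge 3/7 + 4/7 → 1
L = 2/77 + 9/77 + 16/77 + 25/77 + 3/7 + 4/7 + 1 = 206/77 ≈ 2.675 bits/symbol.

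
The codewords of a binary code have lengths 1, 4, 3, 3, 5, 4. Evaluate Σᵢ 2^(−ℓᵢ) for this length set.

With common denominator 2^5 = 32: Σ 2^(−ℓᵢ) = 16/32 + 2/32 + 4/32 + 4/32 + 1/32 + 2/32 = 29/32 = 0.90625.

0.90625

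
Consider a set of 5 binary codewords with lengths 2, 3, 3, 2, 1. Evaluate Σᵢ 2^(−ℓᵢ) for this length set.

1.25

With common denominator 2^3 = 8: Σ 2^(−ℓᵢ) = 2/8 + 1/8 + 1/8 + 2/8 + 4/8 = 10/8 = 1.25.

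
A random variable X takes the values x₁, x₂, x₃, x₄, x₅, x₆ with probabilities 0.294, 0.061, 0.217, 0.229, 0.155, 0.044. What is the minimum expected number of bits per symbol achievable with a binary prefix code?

2.365 bits/symbol

Repeatedly combine the two least-probable nodes; the expected code length is the sum of the merged weights.
merge 11/250 + 61/1000 → 21/200
merge 21/200 + 31/200 → 13/50
merge 217/1000 + 229/1000 → 223/500
merge 13/50 + 147/500 → 277/500
merge 223/500 + 277/500 → 1
L = 21/200 + 13/50 + 223/500 + 277/500 + 1 = 473/200 = 2.365 bits/symbol.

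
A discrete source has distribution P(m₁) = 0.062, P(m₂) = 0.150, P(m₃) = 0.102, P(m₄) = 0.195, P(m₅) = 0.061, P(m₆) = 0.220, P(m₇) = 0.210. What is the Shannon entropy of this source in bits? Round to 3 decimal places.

H = −Σ pᵢ log₂ pᵢ.
−0.062·log₂(0.062) = 0.2487
−0.150·log₂(0.150) = 0.4105
−0.102·log₂(0.102) = 0.3359
−0.195·log₂(0.195) = 0.4599
−0.061·log₂(0.061) = 0.2461
−0.220·log₂(0.220) = 0.4806
−0.210·log₂(0.210) = 0.4728
Sum ≈ 2.6546 → 2.655 bits.

2.655 bits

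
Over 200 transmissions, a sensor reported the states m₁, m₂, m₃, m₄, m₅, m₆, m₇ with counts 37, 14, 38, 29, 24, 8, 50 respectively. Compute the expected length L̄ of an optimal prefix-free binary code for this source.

2.67 bits/symbol

Probabilities are the counts divided by 200.
Repeatedly combine the two least-probable nodes; the expected code length is the sum of the merged weights.
merge 1/25 + 7/100 → 11/100
merge 11/100 + 3/25 → 23/100
merge 29/200 + 37/200 → 33/100
merge 19/100 + 23/100 → 21/50
merge 1/4 + 33/100 → 29/50
merge 21/50 + 29/50 → 1
L = 11/100 + 23/100 + 33/100 + 21/50 + 29/50 + 1 = 267/100 = 2.67 bits/symbol.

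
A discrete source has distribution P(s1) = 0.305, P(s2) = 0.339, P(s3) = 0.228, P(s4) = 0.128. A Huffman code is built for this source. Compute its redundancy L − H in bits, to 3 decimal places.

0.083 bits

Entropy H = −Σ p log₂ p ≈ 1.9175 bits.
Huffman merges: 16/125+57/250→89/250; 61/200+339/1000→161/250; 89/250+161/250→1. L = 2 ≈ 2.0000.
L − H = 2.0000 − 1.9175 = 0.083 bits.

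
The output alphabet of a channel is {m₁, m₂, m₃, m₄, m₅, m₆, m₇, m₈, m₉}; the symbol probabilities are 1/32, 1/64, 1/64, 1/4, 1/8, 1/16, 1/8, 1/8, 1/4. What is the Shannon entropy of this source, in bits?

Each probability is a power of 1/2, so log₂(1/p) is an integer.
H = Σ p·log₂(1/p) = 1/32·5 + 1/64·6 + 1/64·6 + 1/4·2 + 1/8·3 + 1/16·4 + 1/8·3 + 1/8·3 + 1/4·2 = 2.71875 bits.

2.71875 bits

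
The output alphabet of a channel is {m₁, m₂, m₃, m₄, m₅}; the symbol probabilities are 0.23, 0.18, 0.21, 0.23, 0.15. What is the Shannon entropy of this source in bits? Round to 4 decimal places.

2.3040 bits

H = −Σ pᵢ log₂ pᵢ.
−0.23·log₂(0.23) = 0.4877
−0.18·log₂(0.18) = 0.4453
−0.21·log₂(0.21) = 0.4728
−0.23·log₂(0.23) = 0.4877
−0.15·log₂(0.15) = 0.4105
Sum ≈ 2.3040 → 2.3040 bits.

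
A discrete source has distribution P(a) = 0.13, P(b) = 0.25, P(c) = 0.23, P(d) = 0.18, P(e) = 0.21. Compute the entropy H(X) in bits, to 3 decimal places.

2.288 bits

H = −Σ pᵢ log₂ pᵢ.
−0.13·log₂(0.13) = 0.3826
−0.25·log₂(0.25) = 0.5000
−0.23·log₂(0.23) = 0.4877
−0.18·log₂(0.18) = 0.4453
−0.21·log₂(0.21) = 0.4728
Sum ≈ 2.2884 → 2.288 bits.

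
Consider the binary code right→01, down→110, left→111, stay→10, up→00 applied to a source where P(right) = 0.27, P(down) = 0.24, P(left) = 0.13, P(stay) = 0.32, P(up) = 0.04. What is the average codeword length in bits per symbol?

2.37 bits/symbol

L̄ = Σ pᵢ·ℓᵢ = 0.27·2 + 0.24·3 + 0.13·3 + 0.32·2 + 0.04·2 = 2.37 bits/symbol.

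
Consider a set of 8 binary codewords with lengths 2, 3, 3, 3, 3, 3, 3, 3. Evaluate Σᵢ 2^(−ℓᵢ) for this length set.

1.125

With common denominator 2^3 = 8: Σ 2^(−ℓᵢ) = 2/8 + 1/8 + 1/8 + 1/8 + 1/8 + 1/8 + 1/8 + 1/8 = 9/8 = 1.125.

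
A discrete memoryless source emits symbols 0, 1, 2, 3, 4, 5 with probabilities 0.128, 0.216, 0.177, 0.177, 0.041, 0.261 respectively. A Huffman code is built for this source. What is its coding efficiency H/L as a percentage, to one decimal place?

96.9%

Entropy H = −Σ p log₂ p ≈ 2.4363 bits.
Huffman merges: 41/1000+16/125→169/1000; 169/1000+177/1000→173/500; 177/1000+27/125→393/1000; 261/1000+173/500→607/1000; 393/1000+607/1000→1. L = 503/200 ≈ 2.5150.
Efficiency = H/L = 2.4363/2.5150 = 96.9%.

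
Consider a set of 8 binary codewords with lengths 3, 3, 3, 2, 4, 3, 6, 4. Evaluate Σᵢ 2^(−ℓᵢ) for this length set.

0.890625

With common denominator 2^6 = 64: Σ 2^(−ℓᵢ) = 8/64 + 8/64 + 8/64 + 16/64 + 4/64 + 8/64 + 1/64 + 4/64 = 57/64 = 0.890625.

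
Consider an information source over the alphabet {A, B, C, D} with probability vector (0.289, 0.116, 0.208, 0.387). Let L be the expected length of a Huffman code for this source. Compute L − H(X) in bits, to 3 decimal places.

Entropy H = −Σ p log₂ p ≈ 1.8793 bits.
Huffman merges: 29/250+26/125→81/250; 289/1000+81/250→613/1000; 387/1000+613/1000→1. L = 1937/1000 ≈ 1.9370.
L − H = 1.9370 − 1.8793 = 0.058 bits.

0.058 bits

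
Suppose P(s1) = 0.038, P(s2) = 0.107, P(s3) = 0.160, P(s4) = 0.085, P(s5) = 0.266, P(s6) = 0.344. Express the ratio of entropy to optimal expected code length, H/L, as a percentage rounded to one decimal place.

Entropy H = −Σ p log₂ p ≈ 2.2874 bits.
Huffman merges: 19/500+17/200→123/1000; 107/1000+123/1000→23/100; 4/25+23/100→39/100; 133/500+43/125→61/100; 39/100+61/100→1. L = 2353/1000 ≈ 2.3530.
Efficiency = H/L = 2.2874/2.3530 = 97.2%.

97.2%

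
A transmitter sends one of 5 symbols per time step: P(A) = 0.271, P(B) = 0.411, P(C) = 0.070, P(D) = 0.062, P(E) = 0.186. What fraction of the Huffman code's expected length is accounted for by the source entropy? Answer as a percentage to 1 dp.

98.4%

Entropy H = −Σ p log₂ p ≈ 2.0063 bits.
Huffman merges: 31/500+7/100→33/250; 33/250+93/500→159/500; 271/1000+159/500→589/1000; 411/1000+589/1000→1. L = 2039/1000 ≈ 2.0390.
Efficiency = H/L = 2.0063/2.0390 = 98.4%.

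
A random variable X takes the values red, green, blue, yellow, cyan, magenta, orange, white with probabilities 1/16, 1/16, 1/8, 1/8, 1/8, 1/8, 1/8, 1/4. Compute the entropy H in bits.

2.875 bits

Each probability is a power of 1/2, so log₂(1/p) is an integer.
H = Σ p·log₂(1/p) = 1/16·4 + 1/16·4 + 1/8·3 + 1/8·3 + 1/8·3 + 1/8·3 + 1/8·3 + 1/4·2 = 2.875 bits.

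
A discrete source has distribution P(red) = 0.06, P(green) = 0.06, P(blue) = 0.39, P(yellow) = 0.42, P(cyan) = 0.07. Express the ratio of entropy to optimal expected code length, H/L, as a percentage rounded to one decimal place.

95.8%

Entropy H = −Σ p log₂ p ≈ 1.8111 bits.
Huffman merges: 3/50+3/50→3/25; 7/100+3/25→19/100; 19/100+39/100→29/50; 21/50+29/50→1. L = 189/100 ≈ 1.8900.
Efficiency = H/L = 1.8111/1.8900 = 95.8%.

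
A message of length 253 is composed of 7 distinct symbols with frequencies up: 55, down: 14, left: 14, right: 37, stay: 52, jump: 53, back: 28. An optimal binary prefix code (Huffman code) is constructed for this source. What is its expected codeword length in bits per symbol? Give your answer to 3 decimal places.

Probabilities are the counts divided by 253.
Repeatedly combine the two least-probable nodes; the expected code length is the sum of the merged weights.
merge 14/253 + 14/253 → 28/253
merge 28/253 + 28/253 → 56/253
merge 37/253 + 52/253 → 89/253
merge 53/253 + 5/23 → 108/253
merge 56/253 + 89/253 → 145/253
merge 108/253 + 145/253 → 1
L = 28/253 + 56/253 + 89/253 + 108/253 + 145/253 + 1 = 679/253 ≈ 2.684 bits/symbol.

2.684 bits/symbol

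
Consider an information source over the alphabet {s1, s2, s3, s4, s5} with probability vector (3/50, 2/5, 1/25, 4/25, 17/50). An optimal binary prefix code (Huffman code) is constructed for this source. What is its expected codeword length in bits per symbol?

1.96 bits/symbol

Repeatedly combine the two least-probable nodes; the expected code length is the sum of the merged weights.
merge 1/25 + 3/50 → 1/10
merge 1/10 + 4/25 → 13/50
merge 13/50 + 17/50 → 3/5
merge 2/5 + 3/5 → 1
L = 1/10 + 13/50 + 3/5 + 1 = 49/25 = 1.96 bits/symbol.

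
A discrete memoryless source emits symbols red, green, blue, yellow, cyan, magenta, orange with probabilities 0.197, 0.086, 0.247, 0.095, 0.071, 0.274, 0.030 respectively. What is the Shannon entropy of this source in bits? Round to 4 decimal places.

2.5215 bits

H = −Σ pᵢ log₂ pᵢ.
−0.197·log₂(0.197) = 0.4617
−0.086·log₂(0.086) = 0.3044
−0.247·log₂(0.247) = 0.4983
−0.095·log₂(0.095) = 0.3226
−0.071·log₂(0.071) = 0.2709
−0.274·log₂(0.274) = 0.5118
−0.030·log₂(0.030) = 0.1518
Sum ≈ 2.5215 → 2.5215 bits.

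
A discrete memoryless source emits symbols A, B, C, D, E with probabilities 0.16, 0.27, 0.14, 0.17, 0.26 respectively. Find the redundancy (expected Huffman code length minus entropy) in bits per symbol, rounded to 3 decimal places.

Entropy H = −Σ p log₂ p ≈ 2.2700 bits.
Huffman merges: 7/50+4/25→3/10; 17/100+13/50→43/100; 27/100+3/10→57/100; 43/100+57/100→1. L = 23/10 ≈ 2.3000.
L − H = 2.3000 − 2.2700 = 0.030 bits.

0.030 bits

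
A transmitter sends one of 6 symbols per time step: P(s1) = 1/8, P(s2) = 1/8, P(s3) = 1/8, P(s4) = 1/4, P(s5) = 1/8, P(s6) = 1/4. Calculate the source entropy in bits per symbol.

2.5 bits

Each probability is a power of 1/2, so log₂(1/p) is an integer.
H = Σ p·log₂(1/p) = 1/8·3 + 1/8·3 + 1/8·3 + 1/4·2 + 1/8·3 + 1/4·2 = 2.5 bits.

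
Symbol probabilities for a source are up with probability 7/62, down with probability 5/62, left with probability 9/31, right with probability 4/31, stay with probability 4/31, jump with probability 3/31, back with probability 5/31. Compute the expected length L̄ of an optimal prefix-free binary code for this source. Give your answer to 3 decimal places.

2.710 bits/symbol

Repeatedly combine the two least-probable nodes; the expected code length is the sum of the merged weights.
merge 5/62 + 3/31 → 11/62
merge 7/62 + 4/31 → 15/62
merge 4/31 + 5/31 → 9/31
merge 11/62 + 15/62 → 13/31
merge 9/31 + 9/31 → 18/31
merge 13/31 + 18/31 → 1
L = 11/62 + 15/62 + 9/31 + 13/31 + 18/31 + 1 = 84/31 ≈ 2.710 bits/symbol.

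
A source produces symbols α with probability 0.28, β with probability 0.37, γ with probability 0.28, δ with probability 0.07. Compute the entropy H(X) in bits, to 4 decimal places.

1.8277 bits

H = −Σ pᵢ log₂ pᵢ.
−0.28·log₂(0.28) = 0.5142
−0.37·log₂(0.37) = 0.5307
−0.28·log₂(0.28) = 0.5142
−0.07·log₂(0.07) = 0.2686
Sum ≈ 1.8277 → 1.8277 bits.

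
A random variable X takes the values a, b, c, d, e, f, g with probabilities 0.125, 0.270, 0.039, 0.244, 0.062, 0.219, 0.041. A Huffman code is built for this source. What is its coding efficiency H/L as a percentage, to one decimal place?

99.7%

Entropy H = −Σ p log₂ p ≈ 2.4816 bits.
Huffman merges: 39/1000+41/1000→2/25; 31/500+2/25→71/500; 1/8+71/500→267/1000; 219/1000+61/250→463/1000; 267/1000+27/100→537/1000; 463/1000+537/1000→1. L = 2489/1000 ≈ 2.4890.
Efficiency = H/L = 2.4816/2.4890 = 99.7%.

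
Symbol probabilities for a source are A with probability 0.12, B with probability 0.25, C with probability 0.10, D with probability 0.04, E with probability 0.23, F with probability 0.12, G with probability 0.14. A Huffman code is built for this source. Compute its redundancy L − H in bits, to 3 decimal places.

0.023 bits

Entropy H = −Σ p log₂ p ≈ 2.6369 bits.
Huffman merges: 1/25+1/10→7/50; 3/25+3/25→6/25; 7/50+7/50→7/25; 23/100+6/25→47/100; 1/4+7/25→53/100; 47/100+53/100→1. L = 133/50 ≈ 2.6600.
L − H = 2.6600 − 2.6369 = 0.023 bits.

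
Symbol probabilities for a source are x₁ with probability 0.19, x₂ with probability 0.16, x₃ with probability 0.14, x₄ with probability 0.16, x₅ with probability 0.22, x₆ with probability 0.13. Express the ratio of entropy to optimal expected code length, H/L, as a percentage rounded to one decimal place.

Entropy H = −Σ p log₂ p ≈ 2.5616 bits.
Huffman merges: 13/100+7/50→27/100; 4/25+4/25→8/25; 19/100+11/50→41/100; 27/100+8/25→59/100; 41/100+59/100→1. L = 259/100 ≈ 2.5900.
Efficiency = H/L = 2.5616/2.5900 = 98.9%.

98.9%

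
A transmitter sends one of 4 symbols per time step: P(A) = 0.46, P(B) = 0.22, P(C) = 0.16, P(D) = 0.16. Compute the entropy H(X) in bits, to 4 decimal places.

H = −Σ pᵢ log₂ pᵢ.
−0.46·log₂(0.46) = 0.5153
−0.22·log₂(0.22) = 0.4806
−0.16·log₂(0.16) = 0.4230
−0.16·log₂(0.16) = 0.4230
Sum ≈ 1.8419 → 1.8419 bits.

1.8419 bits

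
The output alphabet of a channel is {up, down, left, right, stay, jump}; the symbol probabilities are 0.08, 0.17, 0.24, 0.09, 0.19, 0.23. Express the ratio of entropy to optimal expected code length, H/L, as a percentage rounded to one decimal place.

Entropy H = −Σ p log₂ p ≈ 2.4758 bits.
Huffman merges: 2/25+9/100→17/100; 17/100+17/100→17/50; 19/100+23/100→21/50; 6/25+17/50→29/50; 21/50+29/50→1. L = 251/100 ≈ 2.5100.
Efficiency = H/L = 2.4758/2.5100 = 98.6%.

98.6%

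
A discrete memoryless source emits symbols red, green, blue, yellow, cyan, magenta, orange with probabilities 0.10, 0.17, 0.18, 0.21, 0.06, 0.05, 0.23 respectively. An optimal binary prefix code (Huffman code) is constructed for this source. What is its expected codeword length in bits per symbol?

2.67 bits/symbol

Repeatedly combine the two least-probable nodes; the expected code length is the sum of the merged weights.
merge 1/20 + 3/50 → 11/100
merge 1/10 + 11/100 → 21/100
merge 17/100 + 9/50 → 7/20
merge 21/100 + 21/100 → 21/50
merge 23/100 + 7/20 → 29/50
merge 21/50 + 29/50 → 1
L = 11/100 + 21/100 + 7/20 + 21/50 + 29/50 + 1 = 267/100 = 2.67 bits/symbol.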